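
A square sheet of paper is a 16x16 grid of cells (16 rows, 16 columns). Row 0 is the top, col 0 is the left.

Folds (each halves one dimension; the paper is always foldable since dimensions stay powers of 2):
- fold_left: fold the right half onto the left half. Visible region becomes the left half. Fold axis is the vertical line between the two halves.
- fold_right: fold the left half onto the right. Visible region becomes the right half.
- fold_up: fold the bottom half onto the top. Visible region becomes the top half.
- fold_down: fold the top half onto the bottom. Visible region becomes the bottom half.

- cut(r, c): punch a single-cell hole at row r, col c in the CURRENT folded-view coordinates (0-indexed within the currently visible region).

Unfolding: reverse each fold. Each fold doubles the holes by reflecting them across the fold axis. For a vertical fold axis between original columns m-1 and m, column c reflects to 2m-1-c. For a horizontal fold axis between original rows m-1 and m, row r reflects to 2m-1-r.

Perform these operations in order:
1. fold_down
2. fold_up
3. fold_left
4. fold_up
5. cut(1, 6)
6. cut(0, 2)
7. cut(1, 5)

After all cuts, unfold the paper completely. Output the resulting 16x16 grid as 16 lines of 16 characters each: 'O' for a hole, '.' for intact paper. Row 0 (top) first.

Answer: ..O..........O..
.....OO..OO.....
.....OO..OO.....
..O..........O..
..O..........O..
.....OO..OO.....
.....OO..OO.....
..O..........O..
..O..........O..
.....OO..OO.....
.....OO..OO.....
..O..........O..
..O..........O..
.....OO..OO.....
.....OO..OO.....
..O..........O..

Derivation:
Op 1 fold_down: fold axis h@8; visible region now rows[8,16) x cols[0,16) = 8x16
Op 2 fold_up: fold axis h@12; visible region now rows[8,12) x cols[0,16) = 4x16
Op 3 fold_left: fold axis v@8; visible region now rows[8,12) x cols[0,8) = 4x8
Op 4 fold_up: fold axis h@10; visible region now rows[8,10) x cols[0,8) = 2x8
Op 5 cut(1, 6): punch at orig (9,6); cuts so far [(9, 6)]; region rows[8,10) x cols[0,8) = 2x8
Op 6 cut(0, 2): punch at orig (8,2); cuts so far [(8, 2), (9, 6)]; region rows[8,10) x cols[0,8) = 2x8
Op 7 cut(1, 5): punch at orig (9,5); cuts so far [(8, 2), (9, 5), (9, 6)]; region rows[8,10) x cols[0,8) = 2x8
Unfold 1 (reflect across h@10): 6 holes -> [(8, 2), (9, 5), (9, 6), (10, 5), (10, 6), (11, 2)]
Unfold 2 (reflect across v@8): 12 holes -> [(8, 2), (8, 13), (9, 5), (9, 6), (9, 9), (9, 10), (10, 5), (10, 6), (10, 9), (10, 10), (11, 2), (11, 13)]
Unfold 3 (reflect across h@12): 24 holes -> [(8, 2), (8, 13), (9, 5), (9, 6), (9, 9), (9, 10), (10, 5), (10, 6), (10, 9), (10, 10), (11, 2), (11, 13), (12, 2), (12, 13), (13, 5), (13, 6), (13, 9), (13, 10), (14, 5), (14, 6), (14, 9), (14, 10), (15, 2), (15, 13)]
Unfold 4 (reflect across h@8): 48 holes -> [(0, 2), (0, 13), (1, 5), (1, 6), (1, 9), (1, 10), (2, 5), (2, 6), (2, 9), (2, 10), (3, 2), (3, 13), (4, 2), (4, 13), (5, 5), (5, 6), (5, 9), (5, 10), (6, 5), (6, 6), (6, 9), (6, 10), (7, 2), (7, 13), (8, 2), (8, 13), (9, 5), (9, 6), (9, 9), (9, 10), (10, 5), (10, 6), (10, 9), (10, 10), (11, 2), (11, 13), (12, 2), (12, 13), (13, 5), (13, 6), (13, 9), (13, 10), (14, 5), (14, 6), (14, 9), (14, 10), (15, 2), (15, 13)]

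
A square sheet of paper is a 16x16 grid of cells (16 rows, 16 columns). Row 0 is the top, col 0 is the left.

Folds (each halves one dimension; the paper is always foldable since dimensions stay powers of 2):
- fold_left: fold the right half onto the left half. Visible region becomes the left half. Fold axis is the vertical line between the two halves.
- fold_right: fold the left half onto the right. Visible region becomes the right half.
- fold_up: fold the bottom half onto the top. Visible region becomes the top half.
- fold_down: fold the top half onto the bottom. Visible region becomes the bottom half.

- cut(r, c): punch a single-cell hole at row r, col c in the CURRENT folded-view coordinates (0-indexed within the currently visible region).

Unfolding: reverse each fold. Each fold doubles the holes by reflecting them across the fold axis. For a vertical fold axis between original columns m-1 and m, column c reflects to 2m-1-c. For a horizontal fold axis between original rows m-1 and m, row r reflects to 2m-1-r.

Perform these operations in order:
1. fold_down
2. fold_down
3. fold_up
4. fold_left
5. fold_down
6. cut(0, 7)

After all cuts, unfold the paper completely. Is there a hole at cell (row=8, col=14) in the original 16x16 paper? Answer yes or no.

Op 1 fold_down: fold axis h@8; visible region now rows[8,16) x cols[0,16) = 8x16
Op 2 fold_down: fold axis h@12; visible region now rows[12,16) x cols[0,16) = 4x16
Op 3 fold_up: fold axis h@14; visible region now rows[12,14) x cols[0,16) = 2x16
Op 4 fold_left: fold axis v@8; visible region now rows[12,14) x cols[0,8) = 2x8
Op 5 fold_down: fold axis h@13; visible region now rows[13,14) x cols[0,8) = 1x8
Op 6 cut(0, 7): punch at orig (13,7); cuts so far [(13, 7)]; region rows[13,14) x cols[0,8) = 1x8
Unfold 1 (reflect across h@13): 2 holes -> [(12, 7), (13, 7)]
Unfold 2 (reflect across v@8): 4 holes -> [(12, 7), (12, 8), (13, 7), (13, 8)]
Unfold 3 (reflect across h@14): 8 holes -> [(12, 7), (12, 8), (13, 7), (13, 8), (14, 7), (14, 8), (15, 7), (15, 8)]
Unfold 4 (reflect across h@12): 16 holes -> [(8, 7), (8, 8), (9, 7), (9, 8), (10, 7), (10, 8), (11, 7), (11, 8), (12, 7), (12, 8), (13, 7), (13, 8), (14, 7), (14, 8), (15, 7), (15, 8)]
Unfold 5 (reflect across h@8): 32 holes -> [(0, 7), (0, 8), (1, 7), (1, 8), (2, 7), (2, 8), (3, 7), (3, 8), (4, 7), (4, 8), (5, 7), (5, 8), (6, 7), (6, 8), (7, 7), (7, 8), (8, 7), (8, 8), (9, 7), (9, 8), (10, 7), (10, 8), (11, 7), (11, 8), (12, 7), (12, 8), (13, 7), (13, 8), (14, 7), (14, 8), (15, 7), (15, 8)]
Holes: [(0, 7), (0, 8), (1, 7), (1, 8), (2, 7), (2, 8), (3, 7), (3, 8), (4, 7), (4, 8), (5, 7), (5, 8), (6, 7), (6, 8), (7, 7), (7, 8), (8, 7), (8, 8), (9, 7), (9, 8), (10, 7), (10, 8), (11, 7), (11, 8), (12, 7), (12, 8), (13, 7), (13, 8), (14, 7), (14, 8), (15, 7), (15, 8)]

Answer: no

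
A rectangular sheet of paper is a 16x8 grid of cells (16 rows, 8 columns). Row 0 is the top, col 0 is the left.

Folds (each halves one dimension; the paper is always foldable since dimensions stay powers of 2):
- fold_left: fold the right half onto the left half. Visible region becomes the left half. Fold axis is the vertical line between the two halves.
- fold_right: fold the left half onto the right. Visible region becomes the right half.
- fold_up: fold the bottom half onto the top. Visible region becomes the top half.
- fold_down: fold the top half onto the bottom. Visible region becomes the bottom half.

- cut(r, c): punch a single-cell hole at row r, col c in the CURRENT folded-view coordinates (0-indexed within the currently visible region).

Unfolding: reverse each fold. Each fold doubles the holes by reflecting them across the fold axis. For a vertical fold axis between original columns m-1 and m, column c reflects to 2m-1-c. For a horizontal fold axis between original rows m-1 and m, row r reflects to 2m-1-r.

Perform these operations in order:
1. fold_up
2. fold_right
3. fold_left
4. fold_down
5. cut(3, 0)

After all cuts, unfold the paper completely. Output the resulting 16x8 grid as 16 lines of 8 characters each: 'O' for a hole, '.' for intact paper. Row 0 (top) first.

Op 1 fold_up: fold axis h@8; visible region now rows[0,8) x cols[0,8) = 8x8
Op 2 fold_right: fold axis v@4; visible region now rows[0,8) x cols[4,8) = 8x4
Op 3 fold_left: fold axis v@6; visible region now rows[0,8) x cols[4,6) = 8x2
Op 4 fold_down: fold axis h@4; visible region now rows[4,8) x cols[4,6) = 4x2
Op 5 cut(3, 0): punch at orig (7,4); cuts so far [(7, 4)]; region rows[4,8) x cols[4,6) = 4x2
Unfold 1 (reflect across h@4): 2 holes -> [(0, 4), (7, 4)]
Unfold 2 (reflect across v@6): 4 holes -> [(0, 4), (0, 7), (7, 4), (7, 7)]
Unfold 3 (reflect across v@4): 8 holes -> [(0, 0), (0, 3), (0, 4), (0, 7), (7, 0), (7, 3), (7, 4), (7, 7)]
Unfold 4 (reflect across h@8): 16 holes -> [(0, 0), (0, 3), (0, 4), (0, 7), (7, 0), (7, 3), (7, 4), (7, 7), (8, 0), (8, 3), (8, 4), (8, 7), (15, 0), (15, 3), (15, 4), (15, 7)]

Answer: O..OO..O
........
........
........
........
........
........
O..OO..O
O..OO..O
........
........
........
........
........
........
O..OO..O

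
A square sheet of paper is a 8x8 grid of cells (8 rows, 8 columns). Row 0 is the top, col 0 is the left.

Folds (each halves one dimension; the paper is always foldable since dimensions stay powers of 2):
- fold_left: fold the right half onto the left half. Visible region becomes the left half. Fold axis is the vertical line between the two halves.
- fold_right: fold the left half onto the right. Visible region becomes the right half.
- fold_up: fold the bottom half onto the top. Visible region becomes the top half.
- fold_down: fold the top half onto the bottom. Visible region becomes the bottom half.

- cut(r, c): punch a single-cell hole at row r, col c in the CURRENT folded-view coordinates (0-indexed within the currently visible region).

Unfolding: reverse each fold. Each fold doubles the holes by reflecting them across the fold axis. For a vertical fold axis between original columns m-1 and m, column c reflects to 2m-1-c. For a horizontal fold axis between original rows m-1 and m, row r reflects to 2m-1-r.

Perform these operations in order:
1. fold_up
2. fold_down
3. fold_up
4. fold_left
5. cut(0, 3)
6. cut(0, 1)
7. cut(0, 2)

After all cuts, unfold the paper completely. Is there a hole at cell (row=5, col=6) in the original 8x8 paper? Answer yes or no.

Answer: yes

Derivation:
Op 1 fold_up: fold axis h@4; visible region now rows[0,4) x cols[0,8) = 4x8
Op 2 fold_down: fold axis h@2; visible region now rows[2,4) x cols[0,8) = 2x8
Op 3 fold_up: fold axis h@3; visible region now rows[2,3) x cols[0,8) = 1x8
Op 4 fold_left: fold axis v@4; visible region now rows[2,3) x cols[0,4) = 1x4
Op 5 cut(0, 3): punch at orig (2,3); cuts so far [(2, 3)]; region rows[2,3) x cols[0,4) = 1x4
Op 6 cut(0, 1): punch at orig (2,1); cuts so far [(2, 1), (2, 3)]; region rows[2,3) x cols[0,4) = 1x4
Op 7 cut(0, 2): punch at orig (2,2); cuts so far [(2, 1), (2, 2), (2, 3)]; region rows[2,3) x cols[0,4) = 1x4
Unfold 1 (reflect across v@4): 6 holes -> [(2, 1), (2, 2), (2, 3), (2, 4), (2, 5), (2, 6)]
Unfold 2 (reflect across h@3): 12 holes -> [(2, 1), (2, 2), (2, 3), (2, 4), (2, 5), (2, 6), (3, 1), (3, 2), (3, 3), (3, 4), (3, 5), (3, 6)]
Unfold 3 (reflect across h@2): 24 holes -> [(0, 1), (0, 2), (0, 3), (0, 4), (0, 5), (0, 6), (1, 1), (1, 2), (1, 3), (1, 4), (1, 5), (1, 6), (2, 1), (2, 2), (2, 3), (2, 4), (2, 5), (2, 6), (3, 1), (3, 2), (3, 3), (3, 4), (3, 5), (3, 6)]
Unfold 4 (reflect across h@4): 48 holes -> [(0, 1), (0, 2), (0, 3), (0, 4), (0, 5), (0, 6), (1, 1), (1, 2), (1, 3), (1, 4), (1, 5), (1, 6), (2, 1), (2, 2), (2, 3), (2, 4), (2, 5), (2, 6), (3, 1), (3, 2), (3, 3), (3, 4), (3, 5), (3, 6), (4, 1), (4, 2), (4, 3), (4, 4), (4, 5), (4, 6), (5, 1), (5, 2), (5, 3), (5, 4), (5, 5), (5, 6), (6, 1), (6, 2), (6, 3), (6, 4), (6, 5), (6, 6), (7, 1), (7, 2), (7, 3), (7, 4), (7, 5), (7, 6)]
Holes: [(0, 1), (0, 2), (0, 3), (0, 4), (0, 5), (0, 6), (1, 1), (1, 2), (1, 3), (1, 4), (1, 5), (1, 6), (2, 1), (2, 2), (2, 3), (2, 4), (2, 5), (2, 6), (3, 1), (3, 2), (3, 3), (3, 4), (3, 5), (3, 6), (4, 1), (4, 2), (4, 3), (4, 4), (4, 5), (4, 6), (5, 1), (5, 2), (5, 3), (5, 4), (5, 5), (5, 6), (6, 1), (6, 2), (6, 3), (6, 4), (6, 5), (6, 6), (7, 1), (7, 2), (7, 3), (7, 4), (7, 5), (7, 6)]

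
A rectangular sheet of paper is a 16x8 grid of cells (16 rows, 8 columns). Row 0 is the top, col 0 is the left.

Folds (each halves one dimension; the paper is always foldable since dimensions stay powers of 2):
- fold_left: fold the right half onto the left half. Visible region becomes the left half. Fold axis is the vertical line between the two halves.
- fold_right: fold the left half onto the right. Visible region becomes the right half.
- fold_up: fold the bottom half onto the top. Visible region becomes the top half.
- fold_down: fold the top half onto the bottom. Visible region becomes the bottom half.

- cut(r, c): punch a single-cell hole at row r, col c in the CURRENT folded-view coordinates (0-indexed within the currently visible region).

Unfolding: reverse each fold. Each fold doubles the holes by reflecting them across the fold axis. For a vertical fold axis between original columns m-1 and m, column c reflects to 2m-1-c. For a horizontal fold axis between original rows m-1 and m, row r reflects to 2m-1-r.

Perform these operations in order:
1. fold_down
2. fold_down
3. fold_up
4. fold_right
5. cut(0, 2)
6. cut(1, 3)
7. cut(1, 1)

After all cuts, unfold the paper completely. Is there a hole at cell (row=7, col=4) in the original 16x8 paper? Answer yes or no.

Answer: no

Derivation:
Op 1 fold_down: fold axis h@8; visible region now rows[8,16) x cols[0,8) = 8x8
Op 2 fold_down: fold axis h@12; visible region now rows[12,16) x cols[0,8) = 4x8
Op 3 fold_up: fold axis h@14; visible region now rows[12,14) x cols[0,8) = 2x8
Op 4 fold_right: fold axis v@4; visible region now rows[12,14) x cols[4,8) = 2x4
Op 5 cut(0, 2): punch at orig (12,6); cuts so far [(12, 6)]; region rows[12,14) x cols[4,8) = 2x4
Op 6 cut(1, 3): punch at orig (13,7); cuts so far [(12, 6), (13, 7)]; region rows[12,14) x cols[4,8) = 2x4
Op 7 cut(1, 1): punch at orig (13,5); cuts so far [(12, 6), (13, 5), (13, 7)]; region rows[12,14) x cols[4,8) = 2x4
Unfold 1 (reflect across v@4): 6 holes -> [(12, 1), (12, 6), (13, 0), (13, 2), (13, 5), (13, 7)]
Unfold 2 (reflect across h@14): 12 holes -> [(12, 1), (12, 6), (13, 0), (13, 2), (13, 5), (13, 7), (14, 0), (14, 2), (14, 5), (14, 7), (15, 1), (15, 6)]
Unfold 3 (reflect across h@12): 24 holes -> [(8, 1), (8, 6), (9, 0), (9, 2), (9, 5), (9, 7), (10, 0), (10, 2), (10, 5), (10, 7), (11, 1), (11, 6), (12, 1), (12, 6), (13, 0), (13, 2), (13, 5), (13, 7), (14, 0), (14, 2), (14, 5), (14, 7), (15, 1), (15, 6)]
Unfold 4 (reflect across h@8): 48 holes -> [(0, 1), (0, 6), (1, 0), (1, 2), (1, 5), (1, 7), (2, 0), (2, 2), (2, 5), (2, 7), (3, 1), (3, 6), (4, 1), (4, 6), (5, 0), (5, 2), (5, 5), (5, 7), (6, 0), (6, 2), (6, 5), (6, 7), (7, 1), (7, 6), (8, 1), (8, 6), (9, 0), (9, 2), (9, 5), (9, 7), (10, 0), (10, 2), (10, 5), (10, 7), (11, 1), (11, 6), (12, 1), (12, 6), (13, 0), (13, 2), (13, 5), (13, 7), (14, 0), (14, 2), (14, 5), (14, 7), (15, 1), (15, 6)]
Holes: [(0, 1), (0, 6), (1, 0), (1, 2), (1, 5), (1, 7), (2, 0), (2, 2), (2, 5), (2, 7), (3, 1), (3, 6), (4, 1), (4, 6), (5, 0), (5, 2), (5, 5), (5, 7), (6, 0), (6, 2), (6, 5), (6, 7), (7, 1), (7, 6), (8, 1), (8, 6), (9, 0), (9, 2), (9, 5), (9, 7), (10, 0), (10, 2), (10, 5), (10, 7), (11, 1), (11, 6), (12, 1), (12, 6), (13, 0), (13, 2), (13, 5), (13, 7), (14, 0), (14, 2), (14, 5), (14, 7), (15, 1), (15, 6)]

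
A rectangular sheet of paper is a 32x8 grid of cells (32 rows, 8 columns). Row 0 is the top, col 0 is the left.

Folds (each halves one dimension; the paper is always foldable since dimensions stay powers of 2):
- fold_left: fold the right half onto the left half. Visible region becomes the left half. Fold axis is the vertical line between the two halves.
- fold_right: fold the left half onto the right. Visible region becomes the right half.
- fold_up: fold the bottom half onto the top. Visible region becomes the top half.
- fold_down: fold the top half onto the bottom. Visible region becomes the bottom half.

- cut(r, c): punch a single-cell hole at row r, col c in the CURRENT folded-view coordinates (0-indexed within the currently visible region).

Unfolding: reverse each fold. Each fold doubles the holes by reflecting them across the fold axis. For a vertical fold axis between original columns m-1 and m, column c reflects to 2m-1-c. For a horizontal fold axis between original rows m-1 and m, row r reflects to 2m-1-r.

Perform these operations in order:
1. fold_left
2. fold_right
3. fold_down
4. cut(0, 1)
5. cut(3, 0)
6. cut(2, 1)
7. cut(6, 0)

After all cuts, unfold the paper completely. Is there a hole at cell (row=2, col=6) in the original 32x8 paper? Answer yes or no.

Op 1 fold_left: fold axis v@4; visible region now rows[0,32) x cols[0,4) = 32x4
Op 2 fold_right: fold axis v@2; visible region now rows[0,32) x cols[2,4) = 32x2
Op 3 fold_down: fold axis h@16; visible region now rows[16,32) x cols[2,4) = 16x2
Op 4 cut(0, 1): punch at orig (16,3); cuts so far [(16, 3)]; region rows[16,32) x cols[2,4) = 16x2
Op 5 cut(3, 0): punch at orig (19,2); cuts so far [(16, 3), (19, 2)]; region rows[16,32) x cols[2,4) = 16x2
Op 6 cut(2, 1): punch at orig (18,3); cuts so far [(16, 3), (18, 3), (19, 2)]; region rows[16,32) x cols[2,4) = 16x2
Op 7 cut(6, 0): punch at orig (22,2); cuts so far [(16, 3), (18, 3), (19, 2), (22, 2)]; region rows[16,32) x cols[2,4) = 16x2
Unfold 1 (reflect across h@16): 8 holes -> [(9, 2), (12, 2), (13, 3), (15, 3), (16, 3), (18, 3), (19, 2), (22, 2)]
Unfold 2 (reflect across v@2): 16 holes -> [(9, 1), (9, 2), (12, 1), (12, 2), (13, 0), (13, 3), (15, 0), (15, 3), (16, 0), (16, 3), (18, 0), (18, 3), (19, 1), (19, 2), (22, 1), (22, 2)]
Unfold 3 (reflect across v@4): 32 holes -> [(9, 1), (9, 2), (9, 5), (9, 6), (12, 1), (12, 2), (12, 5), (12, 6), (13, 0), (13, 3), (13, 4), (13, 7), (15, 0), (15, 3), (15, 4), (15, 7), (16, 0), (16, 3), (16, 4), (16, 7), (18, 0), (18, 3), (18, 4), (18, 7), (19, 1), (19, 2), (19, 5), (19, 6), (22, 1), (22, 2), (22, 5), (22, 6)]
Holes: [(9, 1), (9, 2), (9, 5), (9, 6), (12, 1), (12, 2), (12, 5), (12, 6), (13, 0), (13, 3), (13, 4), (13, 7), (15, 0), (15, 3), (15, 4), (15, 7), (16, 0), (16, 3), (16, 4), (16, 7), (18, 0), (18, 3), (18, 4), (18, 7), (19, 1), (19, 2), (19, 5), (19, 6), (22, 1), (22, 2), (22, 5), (22, 6)]

Answer: no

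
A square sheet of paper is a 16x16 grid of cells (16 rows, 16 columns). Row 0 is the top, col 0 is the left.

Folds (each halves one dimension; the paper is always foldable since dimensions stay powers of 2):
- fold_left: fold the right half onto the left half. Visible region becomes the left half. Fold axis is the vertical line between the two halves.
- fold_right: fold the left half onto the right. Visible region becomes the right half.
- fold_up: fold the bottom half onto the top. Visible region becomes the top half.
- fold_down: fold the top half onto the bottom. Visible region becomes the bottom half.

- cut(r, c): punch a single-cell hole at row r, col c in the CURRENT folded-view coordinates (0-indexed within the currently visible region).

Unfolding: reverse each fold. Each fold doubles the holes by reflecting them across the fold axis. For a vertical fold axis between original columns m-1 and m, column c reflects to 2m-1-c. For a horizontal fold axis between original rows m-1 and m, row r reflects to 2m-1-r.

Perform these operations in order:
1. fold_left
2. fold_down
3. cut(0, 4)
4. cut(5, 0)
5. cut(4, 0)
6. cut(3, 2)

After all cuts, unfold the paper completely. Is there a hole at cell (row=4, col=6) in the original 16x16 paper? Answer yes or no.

Answer: no

Derivation:
Op 1 fold_left: fold axis v@8; visible region now rows[0,16) x cols[0,8) = 16x8
Op 2 fold_down: fold axis h@8; visible region now rows[8,16) x cols[0,8) = 8x8
Op 3 cut(0, 4): punch at orig (8,4); cuts so far [(8, 4)]; region rows[8,16) x cols[0,8) = 8x8
Op 4 cut(5, 0): punch at orig (13,0); cuts so far [(8, 4), (13, 0)]; region rows[8,16) x cols[0,8) = 8x8
Op 5 cut(4, 0): punch at orig (12,0); cuts so far [(8, 4), (12, 0), (13, 0)]; region rows[8,16) x cols[0,8) = 8x8
Op 6 cut(3, 2): punch at orig (11,2); cuts so far [(8, 4), (11, 2), (12, 0), (13, 0)]; region rows[8,16) x cols[0,8) = 8x8
Unfold 1 (reflect across h@8): 8 holes -> [(2, 0), (3, 0), (4, 2), (7, 4), (8, 4), (11, 2), (12, 0), (13, 0)]
Unfold 2 (reflect across v@8): 16 holes -> [(2, 0), (2, 15), (3, 0), (3, 15), (4, 2), (4, 13), (7, 4), (7, 11), (8, 4), (8, 11), (11, 2), (11, 13), (12, 0), (12, 15), (13, 0), (13, 15)]
Holes: [(2, 0), (2, 15), (3, 0), (3, 15), (4, 2), (4, 13), (7, 4), (7, 11), (8, 4), (8, 11), (11, 2), (11, 13), (12, 0), (12, 15), (13, 0), (13, 15)]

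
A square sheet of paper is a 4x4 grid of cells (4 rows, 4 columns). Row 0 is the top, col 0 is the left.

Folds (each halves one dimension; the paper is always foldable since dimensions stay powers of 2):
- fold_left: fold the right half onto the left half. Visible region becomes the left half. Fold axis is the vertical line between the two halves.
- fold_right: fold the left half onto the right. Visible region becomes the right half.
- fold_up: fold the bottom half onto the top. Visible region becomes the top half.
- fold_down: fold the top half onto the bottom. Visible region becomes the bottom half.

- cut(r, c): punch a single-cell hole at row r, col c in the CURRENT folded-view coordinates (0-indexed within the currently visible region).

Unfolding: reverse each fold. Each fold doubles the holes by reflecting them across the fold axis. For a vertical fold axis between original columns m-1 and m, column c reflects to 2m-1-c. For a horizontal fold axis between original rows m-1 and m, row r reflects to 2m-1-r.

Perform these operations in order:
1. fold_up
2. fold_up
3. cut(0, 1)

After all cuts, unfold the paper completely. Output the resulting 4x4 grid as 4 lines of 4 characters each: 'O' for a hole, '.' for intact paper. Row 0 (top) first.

Answer: .O..
.O..
.O..
.O..

Derivation:
Op 1 fold_up: fold axis h@2; visible region now rows[0,2) x cols[0,4) = 2x4
Op 2 fold_up: fold axis h@1; visible region now rows[0,1) x cols[0,4) = 1x4
Op 3 cut(0, 1): punch at orig (0,1); cuts so far [(0, 1)]; region rows[0,1) x cols[0,4) = 1x4
Unfold 1 (reflect across h@1): 2 holes -> [(0, 1), (1, 1)]
Unfold 2 (reflect across h@2): 4 holes -> [(0, 1), (1, 1), (2, 1), (3, 1)]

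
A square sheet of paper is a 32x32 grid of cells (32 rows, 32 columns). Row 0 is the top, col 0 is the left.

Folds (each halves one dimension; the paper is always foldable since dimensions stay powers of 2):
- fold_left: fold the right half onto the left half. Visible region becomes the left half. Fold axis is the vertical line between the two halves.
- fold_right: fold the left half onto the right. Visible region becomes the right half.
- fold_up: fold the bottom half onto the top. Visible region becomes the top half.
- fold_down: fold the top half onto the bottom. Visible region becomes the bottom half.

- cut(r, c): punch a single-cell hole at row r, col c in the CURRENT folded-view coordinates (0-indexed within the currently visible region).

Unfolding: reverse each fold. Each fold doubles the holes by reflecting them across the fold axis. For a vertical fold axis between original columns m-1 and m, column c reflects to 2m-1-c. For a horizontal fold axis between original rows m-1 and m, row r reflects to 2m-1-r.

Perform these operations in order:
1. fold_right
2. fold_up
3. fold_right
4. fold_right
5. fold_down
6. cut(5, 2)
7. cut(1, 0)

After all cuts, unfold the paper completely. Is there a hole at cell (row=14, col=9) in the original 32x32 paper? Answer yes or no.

Op 1 fold_right: fold axis v@16; visible region now rows[0,32) x cols[16,32) = 32x16
Op 2 fold_up: fold axis h@16; visible region now rows[0,16) x cols[16,32) = 16x16
Op 3 fold_right: fold axis v@24; visible region now rows[0,16) x cols[24,32) = 16x8
Op 4 fold_right: fold axis v@28; visible region now rows[0,16) x cols[28,32) = 16x4
Op 5 fold_down: fold axis h@8; visible region now rows[8,16) x cols[28,32) = 8x4
Op 6 cut(5, 2): punch at orig (13,30); cuts so far [(13, 30)]; region rows[8,16) x cols[28,32) = 8x4
Op 7 cut(1, 0): punch at orig (9,28); cuts so far [(9, 28), (13, 30)]; region rows[8,16) x cols[28,32) = 8x4
Unfold 1 (reflect across h@8): 4 holes -> [(2, 30), (6, 28), (9, 28), (13, 30)]
Unfold 2 (reflect across v@28): 8 holes -> [(2, 25), (2, 30), (6, 27), (6, 28), (9, 27), (9, 28), (13, 25), (13, 30)]
Unfold 3 (reflect across v@24): 16 holes -> [(2, 17), (2, 22), (2, 25), (2, 30), (6, 19), (6, 20), (6, 27), (6, 28), (9, 19), (9, 20), (9, 27), (9, 28), (13, 17), (13, 22), (13, 25), (13, 30)]
Unfold 4 (reflect across h@16): 32 holes -> [(2, 17), (2, 22), (2, 25), (2, 30), (6, 19), (6, 20), (6, 27), (6, 28), (9, 19), (9, 20), (9, 27), (9, 28), (13, 17), (13, 22), (13, 25), (13, 30), (18, 17), (18, 22), (18, 25), (18, 30), (22, 19), (22, 20), (22, 27), (22, 28), (25, 19), (25, 20), (25, 27), (25, 28), (29, 17), (29, 22), (29, 25), (29, 30)]
Unfold 5 (reflect across v@16): 64 holes -> [(2, 1), (2, 6), (2, 9), (2, 14), (2, 17), (2, 22), (2, 25), (2, 30), (6, 3), (6, 4), (6, 11), (6, 12), (6, 19), (6, 20), (6, 27), (6, 28), (9, 3), (9, 4), (9, 11), (9, 12), (9, 19), (9, 20), (9, 27), (9, 28), (13, 1), (13, 6), (13, 9), (13, 14), (13, 17), (13, 22), (13, 25), (13, 30), (18, 1), (18, 6), (18, 9), (18, 14), (18, 17), (18, 22), (18, 25), (18, 30), (22, 3), (22, 4), (22, 11), (22, 12), (22, 19), (22, 20), (22, 27), (22, 28), (25, 3), (25, 4), (25, 11), (25, 12), (25, 19), (25, 20), (25, 27), (25, 28), (29, 1), (29, 6), (29, 9), (29, 14), (29, 17), (29, 22), (29, 25), (29, 30)]
Holes: [(2, 1), (2, 6), (2, 9), (2, 14), (2, 17), (2, 22), (2, 25), (2, 30), (6, 3), (6, 4), (6, 11), (6, 12), (6, 19), (6, 20), (6, 27), (6, 28), (9, 3), (9, 4), (9, 11), (9, 12), (9, 19), (9, 20), (9, 27), (9, 28), (13, 1), (13, 6), (13, 9), (13, 14), (13, 17), (13, 22), (13, 25), (13, 30), (18, 1), (18, 6), (18, 9), (18, 14), (18, 17), (18, 22), (18, 25), (18, 30), (22, 3), (22, 4), (22, 11), (22, 12), (22, 19), (22, 20), (22, 27), (22, 28), (25, 3), (25, 4), (25, 11), (25, 12), (25, 19), (25, 20), (25, 27), (25, 28), (29, 1), (29, 6), (29, 9), (29, 14), (29, 17), (29, 22), (29, 25), (29, 30)]

Answer: no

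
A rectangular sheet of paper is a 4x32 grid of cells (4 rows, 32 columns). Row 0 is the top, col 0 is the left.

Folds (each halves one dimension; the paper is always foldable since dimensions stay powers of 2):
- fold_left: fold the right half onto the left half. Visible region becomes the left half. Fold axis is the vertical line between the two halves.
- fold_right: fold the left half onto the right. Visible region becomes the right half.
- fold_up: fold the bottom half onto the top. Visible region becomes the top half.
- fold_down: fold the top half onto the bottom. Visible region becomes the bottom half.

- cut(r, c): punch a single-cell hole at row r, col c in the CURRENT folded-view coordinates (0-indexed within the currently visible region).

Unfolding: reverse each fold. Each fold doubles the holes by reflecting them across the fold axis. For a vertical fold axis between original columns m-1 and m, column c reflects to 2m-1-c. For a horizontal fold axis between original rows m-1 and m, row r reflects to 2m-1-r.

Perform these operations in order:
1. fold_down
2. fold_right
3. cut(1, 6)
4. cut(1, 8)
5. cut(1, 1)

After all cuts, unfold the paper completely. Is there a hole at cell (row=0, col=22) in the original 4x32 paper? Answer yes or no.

Answer: yes

Derivation:
Op 1 fold_down: fold axis h@2; visible region now rows[2,4) x cols[0,32) = 2x32
Op 2 fold_right: fold axis v@16; visible region now rows[2,4) x cols[16,32) = 2x16
Op 3 cut(1, 6): punch at orig (3,22); cuts so far [(3, 22)]; region rows[2,4) x cols[16,32) = 2x16
Op 4 cut(1, 8): punch at orig (3,24); cuts so far [(3, 22), (3, 24)]; region rows[2,4) x cols[16,32) = 2x16
Op 5 cut(1, 1): punch at orig (3,17); cuts so far [(3, 17), (3, 22), (3, 24)]; region rows[2,4) x cols[16,32) = 2x16
Unfold 1 (reflect across v@16): 6 holes -> [(3, 7), (3, 9), (3, 14), (3, 17), (3, 22), (3, 24)]
Unfold 2 (reflect across h@2): 12 holes -> [(0, 7), (0, 9), (0, 14), (0, 17), (0, 22), (0, 24), (3, 7), (3, 9), (3, 14), (3, 17), (3, 22), (3, 24)]
Holes: [(0, 7), (0, 9), (0, 14), (0, 17), (0, 22), (0, 24), (3, 7), (3, 9), (3, 14), (3, 17), (3, 22), (3, 24)]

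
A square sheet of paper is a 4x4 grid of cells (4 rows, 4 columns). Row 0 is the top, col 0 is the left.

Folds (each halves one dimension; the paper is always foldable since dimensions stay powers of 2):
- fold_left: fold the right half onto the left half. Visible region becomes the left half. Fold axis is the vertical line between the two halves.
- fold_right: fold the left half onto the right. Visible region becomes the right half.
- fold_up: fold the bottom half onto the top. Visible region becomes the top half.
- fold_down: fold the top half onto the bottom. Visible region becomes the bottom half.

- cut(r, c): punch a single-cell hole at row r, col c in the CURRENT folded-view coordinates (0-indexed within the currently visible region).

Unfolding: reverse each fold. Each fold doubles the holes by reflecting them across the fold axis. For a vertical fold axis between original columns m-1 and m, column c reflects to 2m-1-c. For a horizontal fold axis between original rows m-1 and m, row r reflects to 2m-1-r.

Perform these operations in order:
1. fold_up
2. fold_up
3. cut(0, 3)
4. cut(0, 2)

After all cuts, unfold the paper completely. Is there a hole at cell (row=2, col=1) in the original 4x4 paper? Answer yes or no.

Op 1 fold_up: fold axis h@2; visible region now rows[0,2) x cols[0,4) = 2x4
Op 2 fold_up: fold axis h@1; visible region now rows[0,1) x cols[0,4) = 1x4
Op 3 cut(0, 3): punch at orig (0,3); cuts so far [(0, 3)]; region rows[0,1) x cols[0,4) = 1x4
Op 4 cut(0, 2): punch at orig (0,2); cuts so far [(0, 2), (0, 3)]; region rows[0,1) x cols[0,4) = 1x4
Unfold 1 (reflect across h@1): 4 holes -> [(0, 2), (0, 3), (1, 2), (1, 3)]
Unfold 2 (reflect across h@2): 8 holes -> [(0, 2), (0, 3), (1, 2), (1, 3), (2, 2), (2, 3), (3, 2), (3, 3)]
Holes: [(0, 2), (0, 3), (1, 2), (1, 3), (2, 2), (2, 3), (3, 2), (3, 3)]

Answer: no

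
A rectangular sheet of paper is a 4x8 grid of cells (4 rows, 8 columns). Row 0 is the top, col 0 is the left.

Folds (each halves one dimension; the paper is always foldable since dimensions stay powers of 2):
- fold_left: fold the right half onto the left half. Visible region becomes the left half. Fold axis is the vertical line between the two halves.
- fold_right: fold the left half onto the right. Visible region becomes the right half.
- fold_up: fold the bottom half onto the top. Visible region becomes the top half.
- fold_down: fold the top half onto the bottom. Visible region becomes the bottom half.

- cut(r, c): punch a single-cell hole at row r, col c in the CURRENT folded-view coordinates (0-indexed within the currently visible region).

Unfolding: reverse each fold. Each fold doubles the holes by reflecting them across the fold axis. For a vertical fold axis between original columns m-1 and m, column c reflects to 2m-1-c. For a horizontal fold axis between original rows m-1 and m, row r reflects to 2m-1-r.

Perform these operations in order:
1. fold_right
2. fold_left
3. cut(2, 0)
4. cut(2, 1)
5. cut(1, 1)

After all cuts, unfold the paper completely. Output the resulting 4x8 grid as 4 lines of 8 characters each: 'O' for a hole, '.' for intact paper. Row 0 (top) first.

Answer: ........
.OO..OO.
OOOOOOOO
........

Derivation:
Op 1 fold_right: fold axis v@4; visible region now rows[0,4) x cols[4,8) = 4x4
Op 2 fold_left: fold axis v@6; visible region now rows[0,4) x cols[4,6) = 4x2
Op 3 cut(2, 0): punch at orig (2,4); cuts so far [(2, 4)]; region rows[0,4) x cols[4,6) = 4x2
Op 4 cut(2, 1): punch at orig (2,5); cuts so far [(2, 4), (2, 5)]; region rows[0,4) x cols[4,6) = 4x2
Op 5 cut(1, 1): punch at orig (1,5); cuts so far [(1, 5), (2, 4), (2, 5)]; region rows[0,4) x cols[4,6) = 4x2
Unfold 1 (reflect across v@6): 6 holes -> [(1, 5), (1, 6), (2, 4), (2, 5), (2, 6), (2, 7)]
Unfold 2 (reflect across v@4): 12 holes -> [(1, 1), (1, 2), (1, 5), (1, 6), (2, 0), (2, 1), (2, 2), (2, 3), (2, 4), (2, 5), (2, 6), (2, 7)]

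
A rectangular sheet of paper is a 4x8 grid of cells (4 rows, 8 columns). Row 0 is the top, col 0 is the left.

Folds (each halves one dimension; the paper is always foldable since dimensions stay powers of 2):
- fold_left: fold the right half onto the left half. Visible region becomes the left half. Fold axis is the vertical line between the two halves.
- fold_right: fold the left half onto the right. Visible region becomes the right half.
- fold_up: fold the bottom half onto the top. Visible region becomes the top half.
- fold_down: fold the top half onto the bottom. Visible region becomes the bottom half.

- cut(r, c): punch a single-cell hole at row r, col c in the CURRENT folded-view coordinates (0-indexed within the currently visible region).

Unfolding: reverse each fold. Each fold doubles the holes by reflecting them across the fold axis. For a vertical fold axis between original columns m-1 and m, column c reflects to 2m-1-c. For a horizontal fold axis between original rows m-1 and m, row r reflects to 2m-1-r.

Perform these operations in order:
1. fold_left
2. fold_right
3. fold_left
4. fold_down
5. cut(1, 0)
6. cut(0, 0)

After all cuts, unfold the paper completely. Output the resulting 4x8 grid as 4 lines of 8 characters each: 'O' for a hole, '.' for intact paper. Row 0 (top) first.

Op 1 fold_left: fold axis v@4; visible region now rows[0,4) x cols[0,4) = 4x4
Op 2 fold_right: fold axis v@2; visible region now rows[0,4) x cols[2,4) = 4x2
Op 3 fold_left: fold axis v@3; visible region now rows[0,4) x cols[2,3) = 4x1
Op 4 fold_down: fold axis h@2; visible region now rows[2,4) x cols[2,3) = 2x1
Op 5 cut(1, 0): punch at orig (3,2); cuts so far [(3, 2)]; region rows[2,4) x cols[2,3) = 2x1
Op 6 cut(0, 0): punch at orig (2,2); cuts so far [(2, 2), (3, 2)]; region rows[2,4) x cols[2,3) = 2x1
Unfold 1 (reflect across h@2): 4 holes -> [(0, 2), (1, 2), (2, 2), (3, 2)]
Unfold 2 (reflect across v@3): 8 holes -> [(0, 2), (0, 3), (1, 2), (1, 3), (2, 2), (2, 3), (3, 2), (3, 3)]
Unfold 3 (reflect across v@2): 16 holes -> [(0, 0), (0, 1), (0, 2), (0, 3), (1, 0), (1, 1), (1, 2), (1, 3), (2, 0), (2, 1), (2, 2), (2, 3), (3, 0), (3, 1), (3, 2), (3, 3)]
Unfold 4 (reflect across v@4): 32 holes -> [(0, 0), (0, 1), (0, 2), (0, 3), (0, 4), (0, 5), (0, 6), (0, 7), (1, 0), (1, 1), (1, 2), (1, 3), (1, 4), (1, 5), (1, 6), (1, 7), (2, 0), (2, 1), (2, 2), (2, 3), (2, 4), (2, 5), (2, 6), (2, 7), (3, 0), (3, 1), (3, 2), (3, 3), (3, 4), (3, 5), (3, 6), (3, 7)]

Answer: OOOOOOOO
OOOOOOOO
OOOOOOOO
OOOOOOOO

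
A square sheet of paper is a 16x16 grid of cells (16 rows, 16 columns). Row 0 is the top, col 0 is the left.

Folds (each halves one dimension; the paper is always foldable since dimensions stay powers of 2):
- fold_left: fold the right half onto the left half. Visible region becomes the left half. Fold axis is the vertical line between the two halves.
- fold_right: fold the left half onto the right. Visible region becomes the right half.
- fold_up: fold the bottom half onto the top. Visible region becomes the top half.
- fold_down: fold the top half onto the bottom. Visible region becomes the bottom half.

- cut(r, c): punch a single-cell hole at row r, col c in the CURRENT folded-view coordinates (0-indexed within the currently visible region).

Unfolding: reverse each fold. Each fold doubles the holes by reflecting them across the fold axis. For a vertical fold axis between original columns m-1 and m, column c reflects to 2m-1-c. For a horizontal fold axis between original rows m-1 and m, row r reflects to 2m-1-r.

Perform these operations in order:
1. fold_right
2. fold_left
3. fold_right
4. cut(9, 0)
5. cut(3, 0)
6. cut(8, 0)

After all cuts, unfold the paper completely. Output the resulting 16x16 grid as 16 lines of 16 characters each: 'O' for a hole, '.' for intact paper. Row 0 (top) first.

Answer: ................
................
................
.OO..OO..OO..OO.
................
................
................
................
.OO..OO..OO..OO.
.OO..OO..OO..OO.
................
................
................
................
................
................

Derivation:
Op 1 fold_right: fold axis v@8; visible region now rows[0,16) x cols[8,16) = 16x8
Op 2 fold_left: fold axis v@12; visible region now rows[0,16) x cols[8,12) = 16x4
Op 3 fold_right: fold axis v@10; visible region now rows[0,16) x cols[10,12) = 16x2
Op 4 cut(9, 0): punch at orig (9,10); cuts so far [(9, 10)]; region rows[0,16) x cols[10,12) = 16x2
Op 5 cut(3, 0): punch at orig (3,10); cuts so far [(3, 10), (9, 10)]; region rows[0,16) x cols[10,12) = 16x2
Op 6 cut(8, 0): punch at orig (8,10); cuts so far [(3, 10), (8, 10), (9, 10)]; region rows[0,16) x cols[10,12) = 16x2
Unfold 1 (reflect across v@10): 6 holes -> [(3, 9), (3, 10), (8, 9), (8, 10), (9, 9), (9, 10)]
Unfold 2 (reflect across v@12): 12 holes -> [(3, 9), (3, 10), (3, 13), (3, 14), (8, 9), (8, 10), (8, 13), (8, 14), (9, 9), (9, 10), (9, 13), (9, 14)]
Unfold 3 (reflect across v@8): 24 holes -> [(3, 1), (3, 2), (3, 5), (3, 6), (3, 9), (3, 10), (3, 13), (3, 14), (8, 1), (8, 2), (8, 5), (8, 6), (8, 9), (8, 10), (8, 13), (8, 14), (9, 1), (9, 2), (9, 5), (9, 6), (9, 9), (9, 10), (9, 13), (9, 14)]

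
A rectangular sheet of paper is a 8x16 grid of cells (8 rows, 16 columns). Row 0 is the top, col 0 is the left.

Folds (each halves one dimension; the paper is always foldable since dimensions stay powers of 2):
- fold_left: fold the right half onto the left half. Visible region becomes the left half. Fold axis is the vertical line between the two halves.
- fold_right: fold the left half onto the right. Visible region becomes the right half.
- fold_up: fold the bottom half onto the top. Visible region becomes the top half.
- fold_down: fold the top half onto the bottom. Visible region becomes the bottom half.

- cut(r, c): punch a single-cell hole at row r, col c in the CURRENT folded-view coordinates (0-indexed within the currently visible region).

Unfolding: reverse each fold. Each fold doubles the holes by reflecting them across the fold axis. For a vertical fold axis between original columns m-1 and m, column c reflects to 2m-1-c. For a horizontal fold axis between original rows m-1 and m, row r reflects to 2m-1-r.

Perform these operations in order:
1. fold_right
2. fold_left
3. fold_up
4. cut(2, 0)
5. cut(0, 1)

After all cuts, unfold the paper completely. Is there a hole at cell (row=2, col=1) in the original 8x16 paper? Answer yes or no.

Op 1 fold_right: fold axis v@8; visible region now rows[0,8) x cols[8,16) = 8x8
Op 2 fold_left: fold axis v@12; visible region now rows[0,8) x cols[8,12) = 8x4
Op 3 fold_up: fold axis h@4; visible region now rows[0,4) x cols[8,12) = 4x4
Op 4 cut(2, 0): punch at orig (2,8); cuts so far [(2, 8)]; region rows[0,4) x cols[8,12) = 4x4
Op 5 cut(0, 1): punch at orig (0,9); cuts so far [(0, 9), (2, 8)]; region rows[0,4) x cols[8,12) = 4x4
Unfold 1 (reflect across h@4): 4 holes -> [(0, 9), (2, 8), (5, 8), (7, 9)]
Unfold 2 (reflect across v@12): 8 holes -> [(0, 9), (0, 14), (2, 8), (2, 15), (5, 8), (5, 15), (7, 9), (7, 14)]
Unfold 3 (reflect across v@8): 16 holes -> [(0, 1), (0, 6), (0, 9), (0, 14), (2, 0), (2, 7), (2, 8), (2, 15), (5, 0), (5, 7), (5, 8), (5, 15), (7, 1), (7, 6), (7, 9), (7, 14)]
Holes: [(0, 1), (0, 6), (0, 9), (0, 14), (2, 0), (2, 7), (2, 8), (2, 15), (5, 0), (5, 7), (5, 8), (5, 15), (7, 1), (7, 6), (7, 9), (7, 14)]

Answer: no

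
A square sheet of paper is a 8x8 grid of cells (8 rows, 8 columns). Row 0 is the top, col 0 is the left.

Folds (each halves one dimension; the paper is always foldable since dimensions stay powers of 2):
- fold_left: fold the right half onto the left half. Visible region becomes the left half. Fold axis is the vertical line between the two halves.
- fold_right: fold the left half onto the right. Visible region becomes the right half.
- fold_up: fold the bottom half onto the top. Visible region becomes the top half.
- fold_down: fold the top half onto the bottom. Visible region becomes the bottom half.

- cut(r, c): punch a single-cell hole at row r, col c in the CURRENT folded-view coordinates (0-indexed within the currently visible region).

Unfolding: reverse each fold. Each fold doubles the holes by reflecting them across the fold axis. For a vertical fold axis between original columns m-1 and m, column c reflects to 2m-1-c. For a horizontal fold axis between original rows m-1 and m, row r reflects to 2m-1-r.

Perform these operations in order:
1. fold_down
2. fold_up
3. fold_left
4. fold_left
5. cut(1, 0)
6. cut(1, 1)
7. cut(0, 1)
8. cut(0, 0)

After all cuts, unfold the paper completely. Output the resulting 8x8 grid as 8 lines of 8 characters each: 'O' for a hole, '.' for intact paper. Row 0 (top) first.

Op 1 fold_down: fold axis h@4; visible region now rows[4,8) x cols[0,8) = 4x8
Op 2 fold_up: fold axis h@6; visible region now rows[4,6) x cols[0,8) = 2x8
Op 3 fold_left: fold axis v@4; visible region now rows[4,6) x cols[0,4) = 2x4
Op 4 fold_left: fold axis v@2; visible region now rows[4,6) x cols[0,2) = 2x2
Op 5 cut(1, 0): punch at orig (5,0); cuts so far [(5, 0)]; region rows[4,6) x cols[0,2) = 2x2
Op 6 cut(1, 1): punch at orig (5,1); cuts so far [(5, 0), (5, 1)]; region rows[4,6) x cols[0,2) = 2x2
Op 7 cut(0, 1): punch at orig (4,1); cuts so far [(4, 1), (5, 0), (5, 1)]; region rows[4,6) x cols[0,2) = 2x2
Op 8 cut(0, 0): punch at orig (4,0); cuts so far [(4, 0), (4, 1), (5, 0), (5, 1)]; region rows[4,6) x cols[0,2) = 2x2
Unfold 1 (reflect across v@2): 8 holes -> [(4, 0), (4, 1), (4, 2), (4, 3), (5, 0), (5, 1), (5, 2), (5, 3)]
Unfold 2 (reflect across v@4): 16 holes -> [(4, 0), (4, 1), (4, 2), (4, 3), (4, 4), (4, 5), (4, 6), (4, 7), (5, 0), (5, 1), (5, 2), (5, 3), (5, 4), (5, 5), (5, 6), (5, 7)]
Unfold 3 (reflect across h@6): 32 holes -> [(4, 0), (4, 1), (4, 2), (4, 3), (4, 4), (4, 5), (4, 6), (4, 7), (5, 0), (5, 1), (5, 2), (5, 3), (5, 4), (5, 5), (5, 6), (5, 7), (6, 0), (6, 1), (6, 2), (6, 3), (6, 4), (6, 5), (6, 6), (6, 7), (7, 0), (7, 1), (7, 2), (7, 3), (7, 4), (7, 5), (7, 6), (7, 7)]
Unfold 4 (reflect across h@4): 64 holes -> [(0, 0), (0, 1), (0, 2), (0, 3), (0, 4), (0, 5), (0, 6), (0, 7), (1, 0), (1, 1), (1, 2), (1, 3), (1, 4), (1, 5), (1, 6), (1, 7), (2, 0), (2, 1), (2, 2), (2, 3), (2, 4), (2, 5), (2, 6), (2, 7), (3, 0), (3, 1), (3, 2), (3, 3), (3, 4), (3, 5), (3, 6), (3, 7), (4, 0), (4, 1), (4, 2), (4, 3), (4, 4), (4, 5), (4, 6), (4, 7), (5, 0), (5, 1), (5, 2), (5, 3), (5, 4), (5, 5), (5, 6), (5, 7), (6, 0), (6, 1), (6, 2), (6, 3), (6, 4), (6, 5), (6, 6), (6, 7), (7, 0), (7, 1), (7, 2), (7, 3), (7, 4), (7, 5), (7, 6), (7, 7)]

Answer: OOOOOOOO
OOOOOOOO
OOOOOOOO
OOOOOOOO
OOOOOOOO
OOOOOOOO
OOOOOOOO
OOOOOOOO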